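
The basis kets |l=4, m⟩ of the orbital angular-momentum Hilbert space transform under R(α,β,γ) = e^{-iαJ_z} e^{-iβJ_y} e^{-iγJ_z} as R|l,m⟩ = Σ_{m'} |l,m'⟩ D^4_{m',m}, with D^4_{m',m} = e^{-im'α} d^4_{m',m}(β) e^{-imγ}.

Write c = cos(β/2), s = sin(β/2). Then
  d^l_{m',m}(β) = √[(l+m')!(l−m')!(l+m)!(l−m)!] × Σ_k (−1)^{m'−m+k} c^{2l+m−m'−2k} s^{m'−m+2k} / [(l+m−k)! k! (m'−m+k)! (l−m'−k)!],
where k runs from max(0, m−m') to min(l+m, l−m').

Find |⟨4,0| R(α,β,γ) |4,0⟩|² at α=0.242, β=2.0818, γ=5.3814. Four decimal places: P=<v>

First d^4_{0,0}(β=2.0818), then the phase factors e^{-i(0)α} and e^{-i(0)γ}:
c=cos(2.0818/2)=0.505444, s=sin(2.0818/2)=0.862859; N=√[24·24·24·24]=576.000000
k: max(0,(0)−(0))=0 … min(4+(0),4−(0))=4
  k=0: (−1)^0·576.0000/(576)·0.5054^8·0.8629^0 = +0.004260
  k=1: (−1)^1·576.0000/(36)·0.5054^6·0.8629^2 = -0.198627
  k=2: (−1)^2·576.0000/(16)·0.5054^4·0.8629^4 = +1.302431
  k=3: (−1)^3·576.0000/(36)·0.5054^2·0.8629^6 = -1.686966
  k=4: (−1)^4·576.0000/(576)·0.5054^0·0.8629^8 = +0.307270
d^4_{0,0}(2.0818) = +0.004260 -0.198627 +1.302431 -1.686966 +0.307270 = -0.271632
|D^4_{0,0}|² = |d^4_{0,0}(β)|² = (-0.271632)² = 0.073784 (the z-rotation phases have unit modulus)

P=0.0738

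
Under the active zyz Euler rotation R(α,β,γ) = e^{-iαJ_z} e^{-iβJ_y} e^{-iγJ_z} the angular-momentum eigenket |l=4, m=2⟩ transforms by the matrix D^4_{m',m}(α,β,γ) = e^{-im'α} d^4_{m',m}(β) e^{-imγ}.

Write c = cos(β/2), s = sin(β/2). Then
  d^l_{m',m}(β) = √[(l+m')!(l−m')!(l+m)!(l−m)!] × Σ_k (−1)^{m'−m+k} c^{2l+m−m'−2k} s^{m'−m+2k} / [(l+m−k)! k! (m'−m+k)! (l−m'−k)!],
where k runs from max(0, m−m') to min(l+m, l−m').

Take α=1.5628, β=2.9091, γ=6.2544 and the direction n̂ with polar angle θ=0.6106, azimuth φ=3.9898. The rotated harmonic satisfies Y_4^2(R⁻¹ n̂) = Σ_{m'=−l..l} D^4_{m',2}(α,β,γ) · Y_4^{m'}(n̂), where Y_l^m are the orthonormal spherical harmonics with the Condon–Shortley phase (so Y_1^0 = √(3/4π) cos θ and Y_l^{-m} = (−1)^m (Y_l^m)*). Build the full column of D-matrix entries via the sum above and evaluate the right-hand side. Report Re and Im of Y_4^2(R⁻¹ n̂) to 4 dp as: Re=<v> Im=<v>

Re=-0.1503 Im=0.2628

Need the full column D^4_{m',2} for m'=−4..4 at α=1.5628, β=2.9091, γ=6.2544.
cos(β/2)=0.115985, sin(β/2)=0.993251
d^4_{-4,2}: single k=6 term ⇒ +0.068349;  D = +0.068327+0.001749i
d^4_{-3,2}: k∈[5..6] ⇒ +0.016931 -0.413883 = -0.396952;  D = -0.013328+0.396728i
d^4_{-2,2}: k∈[4..6] ⇒ +0.002642 -0.155002 +0.947266 = +0.794907;  D = -0.794220-0.033041i
d^4_{-1,2}: k∈[3..5] ⇒ +0.000291 -0.031997 +0.469299 = +0.437594;  D = -0.021685+0.437056i
d^4_{0,2}: k∈[2..4] ⇒ +0.000023 -0.004456 +0.122540 = +0.118107;  D = +0.117911+0.006796i
d^4_{1,2}: k∈[1..3] ⇒ +0.000001 -0.000436 +0.021331 = +0.020896;  D = +0.001369-0.020851i
d^4_{2,2}: k∈[0..2] ⇒ +0.000000 -0.000029 +0.002642 = +0.002613;  D = -0.002606-0.000192i
d^4_{3,2}: k∈[0..1] ⇒ -0.000001 +0.000231 = +0.000230;  D = -0.000019+0.000229i
d^4_{4,2}: single k=0 term ⇒ +0.000013;  D = +0.000013+0.000001i
Y_4^{m'}(θ=0.6106,φ=3.9898) and Σ D·Y over m':
  (+0.0683+0.0017i)·(-0.0463+0.0119i)  (-0.0133+0.3967i)·(+0.1599+0.1087i)  (-0.7942-0.0330i)·(-0.0510-0.4036i)  (-0.0217+0.4371i)·(-0.2497+0.2832i)  (+0.1179+0.0068i)·(-0.1446+0.0000i)  (+0.0014-0.0209i)·(+0.2497+0.2832i)  (-0.0026-0.0002i)·(-0.0510+0.4036i)  (-0.0000+0.0002i)·(-0.1599+0.1087i)  (+0.0000+0.0000i)·(-0.0463-0.0119i)
Y_4^2(R⁻¹ n̂) = -0.150256+0.262758i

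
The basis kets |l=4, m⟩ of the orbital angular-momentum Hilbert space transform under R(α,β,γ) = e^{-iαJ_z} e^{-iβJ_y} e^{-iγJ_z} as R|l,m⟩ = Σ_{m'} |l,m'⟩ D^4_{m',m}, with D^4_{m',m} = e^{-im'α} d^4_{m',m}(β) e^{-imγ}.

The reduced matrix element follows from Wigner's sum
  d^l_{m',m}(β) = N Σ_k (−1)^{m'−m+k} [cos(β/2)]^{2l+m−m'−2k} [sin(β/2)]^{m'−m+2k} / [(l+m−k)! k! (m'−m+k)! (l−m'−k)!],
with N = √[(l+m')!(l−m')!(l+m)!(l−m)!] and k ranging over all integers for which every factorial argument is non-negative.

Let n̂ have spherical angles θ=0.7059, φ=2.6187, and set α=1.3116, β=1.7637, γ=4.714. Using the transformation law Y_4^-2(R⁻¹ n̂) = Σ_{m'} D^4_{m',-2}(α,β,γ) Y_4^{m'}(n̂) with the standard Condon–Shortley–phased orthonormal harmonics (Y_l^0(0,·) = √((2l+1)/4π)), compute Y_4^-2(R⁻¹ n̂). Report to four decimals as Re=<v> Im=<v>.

Re=0.0707 Im=0.3259

Need the full column D^4_{m',-2} for m'=−4..4 at α=1.3116, β=1.7637, γ=4.714.
cos(β/2)=0.635724, sin(β/2)=0.771916
d^4_{-4,-2}: single k=2 term ⇒ +0.208129;  D = -0.106512+0.178809i
d^4_{-3,-2}: k∈[1..2] ⇒ +0.121204 -0.536092 = -0.414889;  D = -0.290117-0.296589i
d^4_{-2,-2}: k∈[0..2] ⇒ +0.026678 -0.471991 +0.869855 = +0.424542;  D = +0.369440-0.209165i
d^4_{-1,-2}: k∈[0..2] ⇒ -0.137432 +1.013119 -0.995800 = -0.120113;  D = +0.030411+0.116199i
d^4_{0,-2}: k∈[0..2] ⇒ +0.373142 -1.467053 +0.811110 = -0.282800;  D = +0.282799+0.000911i
d^4_{1,-2}: k∈[0..2] ⇒ -0.675413 +1.493700 -0.440450 = +0.377838;  D = -0.098017+0.364903i
d^4_{2,-2}: k∈[0..2] ⇒ +0.869855 -1.025982 +0.126055 = -0.030072;  D = -0.026073-0.014984i
d^4_{3,-2}: k∈[0..1] ⇒ -0.790392 +0.388440 = -0.401952;  D = -0.282916+0.285524i
d^4_{4,-2}: single k=0 term ⇒ +0.452416;  D = -0.229019-0.390167i
Y_4^{m'}(θ=0.7059,φ=2.6187) and Σ D·Y over m':
  (-0.1065+0.1788i)·(-0.0390+0.0680i)  (-0.2901-0.2966i)·(-0.0006-0.2601i)  (+0.3694-0.2092i)·(+0.2155+0.3721i)  (+0.0304+0.1162i)·(-0.2133-0.1230i)  (+0.2828+0.0009i)·(-0.2787+0.0000i)  (-0.0980+0.3649i)·(+0.2133-0.1230i)  (-0.0261-0.0150i)·(+0.2155-0.3721i)  (-0.2829+0.2855i)·(+0.0006-0.2601i)  (-0.2290-0.3902i)·(-0.0390-0.0680i)
Y_4^-2(R⁻¹ n̂) = +0.070706+0.325864i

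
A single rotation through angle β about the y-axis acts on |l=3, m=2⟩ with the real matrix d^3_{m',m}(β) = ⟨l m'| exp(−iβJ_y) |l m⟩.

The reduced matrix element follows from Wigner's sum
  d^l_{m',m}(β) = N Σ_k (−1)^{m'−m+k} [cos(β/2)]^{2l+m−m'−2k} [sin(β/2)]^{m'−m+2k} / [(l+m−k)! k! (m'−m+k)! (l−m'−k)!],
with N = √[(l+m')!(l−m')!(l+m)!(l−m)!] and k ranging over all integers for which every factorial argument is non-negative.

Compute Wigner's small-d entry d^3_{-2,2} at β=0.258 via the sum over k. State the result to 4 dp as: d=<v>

d^3_{-2,2}(β=0.258) via Wigner's sum:
With c≡cos(β/2)=0.991691 and s≡sin(β/2)=0.128643, N=[1·120·120·1]^{1/2}=120.000000
The bounds max(0,m−m')=4 and min(l+m,l−m')=5 give 2 terms
  k=4: (−1)^0·120.0000/(24)·0.9917^2·0.1286^4 = +0.001347
  k=5: (−1)^1·120.0000/(120)·0.9917^0·0.1286^6 = -0.000005
d^3_{-2,2}(0.258) = +0.001347 -0.000005 = +0.001342

d=0.0013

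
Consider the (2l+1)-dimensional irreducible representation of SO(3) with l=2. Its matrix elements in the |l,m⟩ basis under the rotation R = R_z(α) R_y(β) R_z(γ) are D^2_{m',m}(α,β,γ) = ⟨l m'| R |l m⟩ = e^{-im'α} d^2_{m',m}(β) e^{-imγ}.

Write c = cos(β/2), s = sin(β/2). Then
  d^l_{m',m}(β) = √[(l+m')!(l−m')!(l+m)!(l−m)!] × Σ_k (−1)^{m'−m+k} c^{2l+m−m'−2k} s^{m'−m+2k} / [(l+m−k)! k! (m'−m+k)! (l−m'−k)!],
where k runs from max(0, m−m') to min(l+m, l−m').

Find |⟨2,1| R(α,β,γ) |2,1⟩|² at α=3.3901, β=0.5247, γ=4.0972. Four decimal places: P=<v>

Split into d^2_{1,1}(β=0.5247) × two z-phases.
c=cos(0.5247/2)=0.965783, s=sin(0.5247/2)=0.259351; N=√[6·1·6·1]=6.000000
The bounds max(0,m−m')=0 and min(l+m,l−m')=1 give 2 terms
  k=0: (−1)^0·6.0000/(6)·0.9658^4·0.2594^0 = +0.869999
  k=1: (−1)^1·6.0000/(2)·0.9658^2·0.2594^2 = -0.188216
d^2_{1,1}(0.5247) = +0.869999 -0.188216 = +0.681783
|D^2_{1,1}|² = |d^2_{1,1}(β)|² = (+0.681783)² = 0.464828 (the z-rotation phases have unit modulus)

P=0.4648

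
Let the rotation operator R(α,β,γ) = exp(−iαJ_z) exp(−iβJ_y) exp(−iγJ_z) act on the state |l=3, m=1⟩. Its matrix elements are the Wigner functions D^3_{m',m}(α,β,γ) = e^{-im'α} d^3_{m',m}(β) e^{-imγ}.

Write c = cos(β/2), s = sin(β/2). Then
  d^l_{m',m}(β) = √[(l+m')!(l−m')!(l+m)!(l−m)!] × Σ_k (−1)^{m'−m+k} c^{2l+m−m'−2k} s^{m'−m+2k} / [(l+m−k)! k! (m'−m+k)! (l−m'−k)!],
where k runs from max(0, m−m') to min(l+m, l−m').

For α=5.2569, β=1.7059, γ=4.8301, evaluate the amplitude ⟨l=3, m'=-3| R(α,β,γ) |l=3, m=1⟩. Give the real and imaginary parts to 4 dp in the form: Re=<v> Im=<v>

First d^3_{-3,1}(β=1.7059), then the phase factors e^{-i(-3)α} and e^{-i(1)γ}:
c=cos(1.7059/2)=0.657764, s=sin(1.7059/2)=0.753224; N=√[1·720·24·2]=185.903201
k∈{4} keeps every argument non-negative
  k=4: (−1)^0·185.9032/(48)·0.6578^2·0.7532^4 = +0.539365
d^3_{-3,1}(1.7059) = +0.539365
Phases: e^{-i·(-3)·5.2569}=-0.998033-0.062696i, e^{-i·(1)·4.8301}=+0.117439+0.993080i ⇒ D=-0.029636-0.538550i

Re=-0.0296 Im=-0.5386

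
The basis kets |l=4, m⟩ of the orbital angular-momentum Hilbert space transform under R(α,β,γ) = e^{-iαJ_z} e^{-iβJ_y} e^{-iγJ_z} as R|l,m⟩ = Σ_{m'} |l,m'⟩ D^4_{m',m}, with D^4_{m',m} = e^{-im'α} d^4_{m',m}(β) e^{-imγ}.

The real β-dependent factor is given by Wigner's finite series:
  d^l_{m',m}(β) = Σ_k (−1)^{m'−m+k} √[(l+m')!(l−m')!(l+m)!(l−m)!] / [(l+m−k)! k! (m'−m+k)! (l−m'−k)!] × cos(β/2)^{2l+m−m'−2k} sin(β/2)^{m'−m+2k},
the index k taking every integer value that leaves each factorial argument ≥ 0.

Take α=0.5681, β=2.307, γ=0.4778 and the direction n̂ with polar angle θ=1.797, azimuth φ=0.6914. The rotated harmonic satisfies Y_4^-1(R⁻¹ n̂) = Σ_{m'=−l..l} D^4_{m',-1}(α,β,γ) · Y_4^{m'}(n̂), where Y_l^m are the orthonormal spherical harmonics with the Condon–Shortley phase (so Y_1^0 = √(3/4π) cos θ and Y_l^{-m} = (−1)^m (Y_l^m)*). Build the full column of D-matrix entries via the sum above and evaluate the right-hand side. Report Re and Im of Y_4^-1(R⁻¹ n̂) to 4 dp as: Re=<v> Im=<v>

Re=-0.3475 Im=-0.3054

Need the full column D^4_{m',-1} for m'=−4..4 at α=0.5681, β=2.307, γ=0.4778.
cos(β/2)=0.405290, sin(β/2)=0.914188
d^4_{-4,-1}: single k=3 term ⇒ +0.062522;  D = -0.057794+0.023851i
d^4_{-3,-1}: k∈[2..3] ⇒ +0.029399 -0.249302 = -0.219903;  D = +0.126210-0.180078i
d^4_{-2,-1}: k∈[1..3] ⇒ +0.006967 -0.177233 +0.601162 = +0.430896;  D = -0.018610+0.430494i
d^4_{-1,-1}: k∈[0..3] ⇒ +0.000728 -0.055560 +0.565364 -0.958839 = -0.448306;  D = -0.224657-0.387954i
d^4_{0,-1}: k∈[0..3] ⇒ -0.007344 +0.224184 -1.140624 +0.967230 = +0.043446;  D = +0.038581+0.019978i
d^4_{1,-1}: k∈[0..3] ⇒ +0.037040 -0.565364 +1.438258 -0.487848 = +0.422086;  D = +0.420367-0.038063i
d^4_{2,-1}: k∈[0..2] ⇒ -0.118155 +0.901742 -0.917595 = -0.134008;  D = -0.105997+0.081993i
d^4_{3,-1}: k∈[0..1] ⇒ +0.249302 -0.761055 = -0.511753;  D = -0.172734+0.481720i
d^4_{4,-1}: single k=0 term ⇒ -0.318105;  D = +0.070600+0.310171i
Y_4^{m'}(θ=1.797,φ=0.6914) and Σ D·Y over m':
  (-0.0578+0.0239i)·(-0.3713-0.1466i)  (+0.1262-0.1801i)·(+0.1253+0.2276i)  (-0.0186+0.4305i)·(-0.0385+0.2022i)  (-0.2247-0.3880i)·(+0.2109-0.1746i)  (+0.0386+0.0200i)·(+0.1671+0.0000i)  (+0.4204-0.0381i)·(-0.2109-0.1746i)  (-0.1060+0.0820i)·(-0.0385-0.2022i)  (-0.1727+0.4817i)·(-0.1253+0.2276i)  (+0.0706+0.3102i)·(-0.3713+0.1466i)
Y_4^-1(R⁻¹ n̂) = -0.347545-0.305394i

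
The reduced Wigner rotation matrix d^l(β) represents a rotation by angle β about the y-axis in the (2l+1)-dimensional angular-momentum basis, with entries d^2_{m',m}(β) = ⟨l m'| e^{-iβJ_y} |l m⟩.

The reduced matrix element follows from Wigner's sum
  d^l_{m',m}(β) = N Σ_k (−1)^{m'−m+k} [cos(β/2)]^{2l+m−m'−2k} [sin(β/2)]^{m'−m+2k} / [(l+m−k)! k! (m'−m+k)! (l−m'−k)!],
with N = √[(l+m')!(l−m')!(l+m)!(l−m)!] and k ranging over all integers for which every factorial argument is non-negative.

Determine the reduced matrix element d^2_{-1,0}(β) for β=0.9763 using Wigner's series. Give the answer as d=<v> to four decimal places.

d=0.5683

d^2_{-1,0}(β=0.9763) via Wigner's sum:
c=cos(0.9763/2)=0.883202, s=sin(0.9763/2)=0.468993; N=√[1·6·2·2]=4.898979
The bounds max(0,m−m')=1 and min(l+m,l−m')=2 give 2 terms
  k=1: (−1)^0·4.8990/(2)·0.8832^3·0.4690^1 = +0.791447
  k=2: (−1)^1·4.8990/(2)·0.8832^1·0.4690^3 = -0.223169
d^2_{-1,0}(0.9763) = +0.791447 -0.223169 = +0.568278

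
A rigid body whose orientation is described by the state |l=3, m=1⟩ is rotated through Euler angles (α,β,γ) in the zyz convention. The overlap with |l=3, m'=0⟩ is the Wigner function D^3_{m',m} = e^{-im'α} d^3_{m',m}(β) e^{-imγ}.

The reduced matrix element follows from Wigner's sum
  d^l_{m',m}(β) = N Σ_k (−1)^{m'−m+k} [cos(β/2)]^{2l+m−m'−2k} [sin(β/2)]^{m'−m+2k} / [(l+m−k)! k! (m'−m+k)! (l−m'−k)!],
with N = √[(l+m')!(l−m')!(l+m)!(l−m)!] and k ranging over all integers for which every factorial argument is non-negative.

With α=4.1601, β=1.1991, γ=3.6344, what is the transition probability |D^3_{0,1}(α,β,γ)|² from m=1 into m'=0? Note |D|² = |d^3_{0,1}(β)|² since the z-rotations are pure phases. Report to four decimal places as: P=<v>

D^3_{0,1}(4.1601,1.1991,3.6344) = e^{-i·0·4.1601}·d^3_{0,1}(1.1991)·e^{-i·1·3.6344}. Compute d first:
c=cos(1.1991/2)=0.825590, s=sin(1.1991/2)=0.564271; N=√[6·6·24·2]=41.569219
The bounds max(0,m−m')=1 and min(l+m,l−m')=3 give 3 terms
  k=1: (−1)^0·41.5692/(12)·0.8256^5·0.5643^1 = +0.749721
  k=2: (−1)^1·41.5692/(4)·0.8256^3·0.5643^3 = -1.050673
  k=3: (−1)^2·41.5692/(12)·0.8256^1·0.5643^5 = +0.163604
d^3_{0,1}(1.1991) = +0.749721 -1.050673 +0.163604 = -0.137349
|D^3_{0,1}|² = |d^3_{0,1}(β)|² = (-0.137349)² = 0.018865 (the z-rotation phases have unit modulus)

P=0.0189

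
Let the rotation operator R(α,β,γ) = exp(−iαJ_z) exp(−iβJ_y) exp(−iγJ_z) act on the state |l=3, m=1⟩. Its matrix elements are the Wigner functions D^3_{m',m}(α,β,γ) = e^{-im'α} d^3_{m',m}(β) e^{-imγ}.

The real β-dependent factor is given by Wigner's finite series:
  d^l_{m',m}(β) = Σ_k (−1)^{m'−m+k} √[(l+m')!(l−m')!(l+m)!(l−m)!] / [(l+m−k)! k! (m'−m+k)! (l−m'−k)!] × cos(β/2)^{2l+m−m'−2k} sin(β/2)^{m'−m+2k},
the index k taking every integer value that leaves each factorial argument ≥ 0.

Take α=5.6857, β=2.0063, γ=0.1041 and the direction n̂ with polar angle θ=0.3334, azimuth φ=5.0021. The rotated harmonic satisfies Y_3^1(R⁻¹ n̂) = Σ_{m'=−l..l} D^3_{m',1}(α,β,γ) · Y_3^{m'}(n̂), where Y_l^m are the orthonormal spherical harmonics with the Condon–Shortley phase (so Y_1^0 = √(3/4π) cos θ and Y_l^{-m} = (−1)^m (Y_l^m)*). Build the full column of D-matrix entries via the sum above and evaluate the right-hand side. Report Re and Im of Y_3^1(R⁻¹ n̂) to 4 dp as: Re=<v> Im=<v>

Need the full column D^3_{m',1} for m'=−3..3 at α=5.6857, β=2.0063, γ=0.1041.
cos(β/2)=0.537649, sin(β/2)=0.843169
d^3_{-3,1}: single k=4 term ⇒ +0.565850;  D = -0.181088-0.536091i
d^3_{-2,1}: k∈[3..4] ⇒ +0.589210 -0.724555 = -0.135345;  D = -0.036326+0.130379i
d^3_{-1,1}: k∈[2..4] ⇒ +0.356431 -1.168815 +0.359325 = -0.453059;  D = -0.346055+0.292418i
d^3_{0,1}: k∈[1..3] ⇒ +0.131220 -0.968171 +0.793710 = -0.043241;  D = -0.043007+0.004493i
d^3_{1,1}: k∈[0..2] ⇒ +0.024154 -0.475241 +0.876611 = +0.425524;  D = +0.374774+0.201532i
d^3_{2,1}: k∈[0..1] ⇒ -0.119787 +0.589210 = +0.469423;  D = +0.216739+0.416392i
d^3_{3,1}: single k=0 term ⇒ +0.230075;  D = -0.026985+0.228487i
Y_3^{m'}(θ=0.3334,φ=5.0021) and Σ D·Y over m':
  (-0.1811-0.5361i)·(-0.0112-0.0094i)  (-0.0363+0.1304i)·(-0.0865+0.0566i)  (-0.3461+0.2924i)·(+0.1047+0.3511i)  (-0.0430+0.0045i)·(+0.5164+0.0000i)  (+0.3748+0.2015i)·(-0.1047+0.3511i)  (+0.2167+0.4164i)·(-0.0865-0.0566i)  (-0.0270+0.2285i)·(+0.0112-0.0094i)
Y_3^1(R⁻¹ n̂) = -0.271712-0.029229i

Re=-0.2717 Im=-0.0292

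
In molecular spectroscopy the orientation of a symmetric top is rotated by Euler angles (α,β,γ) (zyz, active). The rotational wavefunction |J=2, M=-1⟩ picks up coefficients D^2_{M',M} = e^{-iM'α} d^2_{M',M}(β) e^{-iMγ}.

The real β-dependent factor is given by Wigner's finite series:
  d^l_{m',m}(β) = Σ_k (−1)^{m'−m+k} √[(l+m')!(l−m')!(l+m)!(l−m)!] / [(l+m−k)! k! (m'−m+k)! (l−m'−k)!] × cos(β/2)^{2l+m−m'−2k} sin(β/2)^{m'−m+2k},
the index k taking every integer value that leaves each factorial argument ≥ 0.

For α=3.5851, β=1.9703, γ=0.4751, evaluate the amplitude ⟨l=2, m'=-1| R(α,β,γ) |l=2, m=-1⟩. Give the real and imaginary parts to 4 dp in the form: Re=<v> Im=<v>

Re=0.3297 Im=0.4317

First d^2_{-1,-1}(β=1.9703), then the phase factors e^{-i(-1)α} and e^{-i(-1)γ}:
c=cos(1.9703/2)=0.552738, s=sin(1.9703/2)=0.833355; N=√[1·6·1·6]=6.000000
Admissible k: 0..1 (factorial args all ≥0)
  k=0: (−1)^0·6.0000/(6)·0.5527^4·0.8334^0 = +0.093342
  k=1: (−1)^1·6.0000/(2)·0.5527^2·0.8334^2 = -0.636532
d^2_{-1,-1}(1.9703) = +0.093342 -0.636532 = -0.543190
Phases: e^{-i·(-1)·3.5851}=-0.903252-0.429110i, e^{-i·(-1)·0.4751}=+0.889247+0.457427i ⇒ D=+0.329677+0.431704i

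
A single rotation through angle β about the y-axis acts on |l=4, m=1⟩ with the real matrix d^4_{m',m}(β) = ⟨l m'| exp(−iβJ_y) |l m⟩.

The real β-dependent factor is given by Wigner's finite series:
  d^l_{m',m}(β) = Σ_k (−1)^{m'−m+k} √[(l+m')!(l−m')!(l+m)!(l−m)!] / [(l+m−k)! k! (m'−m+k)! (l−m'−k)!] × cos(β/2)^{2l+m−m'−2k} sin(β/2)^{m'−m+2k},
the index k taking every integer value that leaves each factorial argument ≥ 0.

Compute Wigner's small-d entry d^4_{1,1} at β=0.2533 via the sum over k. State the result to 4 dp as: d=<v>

d=0.7170

d^4_{1,1}(β=0.2533) via Wigner's sum:
With c≡cos(β/2)=0.991991 and s≡sin(β/2)=0.126312, N=[120·6·120·6]^{1/2}=720.000000
Admissible k: 0..3 (factorial args all ≥0)
  k=0: (−1)^0·720.0000/(720)·0.9920^8·0.1263^0 = +0.937693
  k=1: (−1)^1·720.0000/(48)·0.9920^6·0.1263^2 = -0.228047
  k=2: (−1)^2·720.0000/(24)·0.9920^4·0.1263^4 = +0.007395
  k=3: (−1)^3·720.0000/(72)·0.9920^2·0.1263^6 = -0.000040
d^4_{1,1}(0.2533) = +0.937693 -0.228047 +0.007395 -0.000040 = +0.717001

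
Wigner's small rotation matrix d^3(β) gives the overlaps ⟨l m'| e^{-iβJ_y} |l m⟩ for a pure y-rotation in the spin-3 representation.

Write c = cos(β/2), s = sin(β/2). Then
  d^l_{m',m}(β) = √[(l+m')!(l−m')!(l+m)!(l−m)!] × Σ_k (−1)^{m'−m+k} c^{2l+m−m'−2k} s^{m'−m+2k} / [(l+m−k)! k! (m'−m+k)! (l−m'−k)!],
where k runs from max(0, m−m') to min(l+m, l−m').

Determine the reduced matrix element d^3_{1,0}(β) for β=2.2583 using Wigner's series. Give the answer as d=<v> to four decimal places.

d=-0.3392

d^3_{1,0}(β=2.2583) via Wigner's sum:
With c≡cos(β/2)=0.427428 and s≡sin(β/2)=0.904049, N=[24·2·6·6]^{1/2}=41.569219
k: max(0,(0)−(1))=0 … min(3+(0),3−(1))=2
  k=0: (−1)^1·41.5692/(12)·0.4274^5·0.9040^1 = -0.044679
  k=1: (−1)^2·41.5692/(4)·0.4274^3·0.9040^3 = +0.599623
  k=2: (−1)^3·41.5692/(12)·0.4274^1·0.9040^5 = -0.894158
d^3_{1,0}(2.2583) = -0.044679 +0.599623 -0.894158 = -0.339214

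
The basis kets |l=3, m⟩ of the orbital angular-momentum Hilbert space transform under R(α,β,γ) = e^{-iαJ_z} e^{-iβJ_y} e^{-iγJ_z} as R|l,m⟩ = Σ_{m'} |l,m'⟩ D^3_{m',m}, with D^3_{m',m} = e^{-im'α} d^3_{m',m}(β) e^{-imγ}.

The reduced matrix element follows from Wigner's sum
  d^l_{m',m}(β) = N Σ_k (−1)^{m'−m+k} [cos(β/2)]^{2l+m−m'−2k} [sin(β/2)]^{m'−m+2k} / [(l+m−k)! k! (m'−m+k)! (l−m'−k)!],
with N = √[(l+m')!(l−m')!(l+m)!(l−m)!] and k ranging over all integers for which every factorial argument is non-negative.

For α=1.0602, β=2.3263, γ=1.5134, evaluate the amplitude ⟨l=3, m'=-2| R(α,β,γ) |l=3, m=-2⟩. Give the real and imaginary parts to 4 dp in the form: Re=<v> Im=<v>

Re=-0.0422 Im=0.0909

First d^3_{-2,-2}(β=2.3263), then the phase factors e^{-i(-2)α} and e^{-i(-2)γ}:
c=cos(2.3263/2)=0.396450, s=sin(2.3263/2)=0.918056; N=√[1·120·1·120]=120.000000
k∈{0,1} keeps every argument non-negative
  k=0: (−1)^0·120.0000/(120)·0.3964^6·0.9181^0 = +0.003883
  k=1: (−1)^1·120.0000/(24)·0.3964^4·0.9181^2 = -0.104102
d^3_{-2,-2}(2.3263) = +0.003883 -0.104102 = -0.100220
D = (-0.522349+0.852732i)·(-0.100220)·(-0.993419+0.114541i) = -0.042216+0.090894i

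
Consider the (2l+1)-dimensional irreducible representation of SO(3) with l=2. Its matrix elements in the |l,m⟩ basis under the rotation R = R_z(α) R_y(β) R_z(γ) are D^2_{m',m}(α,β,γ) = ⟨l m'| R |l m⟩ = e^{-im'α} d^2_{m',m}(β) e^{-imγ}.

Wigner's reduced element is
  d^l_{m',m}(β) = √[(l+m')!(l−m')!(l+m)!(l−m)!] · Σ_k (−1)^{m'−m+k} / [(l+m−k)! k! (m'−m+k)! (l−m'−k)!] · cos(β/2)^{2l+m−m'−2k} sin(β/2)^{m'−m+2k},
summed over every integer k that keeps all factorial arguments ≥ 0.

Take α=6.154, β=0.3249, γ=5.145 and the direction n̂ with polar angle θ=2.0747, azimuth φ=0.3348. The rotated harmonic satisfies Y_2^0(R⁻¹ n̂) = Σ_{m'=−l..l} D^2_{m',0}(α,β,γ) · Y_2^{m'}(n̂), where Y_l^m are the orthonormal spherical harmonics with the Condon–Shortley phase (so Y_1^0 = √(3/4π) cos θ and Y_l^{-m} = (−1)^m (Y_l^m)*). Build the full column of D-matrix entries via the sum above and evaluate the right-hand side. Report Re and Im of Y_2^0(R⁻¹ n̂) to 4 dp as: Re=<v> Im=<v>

Re=-0.2746 Im=0.0000

Need the full column D^2_{m',0} for m'=−2..2 at α=6.154, β=0.3249, γ=5.145.
cos(β/2)=0.986834, sin(β/2)=0.161736
d^2_{-2,0}: single k=2 term ⇒ +0.062399;  D = +0.060328-0.015943i
d^2_{-1,0}: k∈[1..2] ⇒ +0.380729 -0.010227 = +0.370502;  D = +0.367415-0.047730i
d^2_{0,0}: k∈[0..2] ⇒ +0.948367 -0.101898 +0.000684 = +0.847154;  D = +0.847154+0.000000i
d^2_{1,0}: k∈[0..1] ⇒ -0.380729 +0.010227 = -0.370502;  D = -0.367415-0.047730i
d^2_{2,0}: single k=0 term ⇒ +0.062399;  D = +0.060328+0.015943i
Y_2^{m'}(θ=2.0747,φ=0.3348) and Σ D·Y over m':
  (+0.0603-0.0159i)·(+0.2323-0.1839i)  (+0.3674-0.0477i)·(-0.3085+0.1073i)  (+0.8472+0.0000i)·(-0.0948+0.0000i)  (-0.3674-0.0477i)·(+0.3085+0.1073i)  (+0.0603+0.0159i)·(+0.2323+0.1839i)
Y_2^0(R⁻¹ n̂) = -0.274612-0.000000i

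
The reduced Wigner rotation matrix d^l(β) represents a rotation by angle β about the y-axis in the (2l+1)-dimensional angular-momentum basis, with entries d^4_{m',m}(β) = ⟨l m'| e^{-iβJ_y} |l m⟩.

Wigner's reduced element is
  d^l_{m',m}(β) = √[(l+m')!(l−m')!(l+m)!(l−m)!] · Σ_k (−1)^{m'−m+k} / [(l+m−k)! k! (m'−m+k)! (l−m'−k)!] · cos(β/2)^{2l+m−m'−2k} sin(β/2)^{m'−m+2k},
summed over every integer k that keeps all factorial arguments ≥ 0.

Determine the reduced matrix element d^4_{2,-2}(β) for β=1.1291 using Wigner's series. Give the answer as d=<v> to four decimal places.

d^4_{2,-2}(β=1.1291) via Wigner's sum:
With c≡cos(β/2)=0.844829 and s≡sin(β/2)=0.535036, N=[720·2·2·720]^{1/2}=1440.000000
k∈{0,1,2} keeps every argument non-negative
  k=0: (−1)^4·1440.0000/(96)·0.8448^4·0.5350^4 = +0.626179
  k=1: (−1)^5·1440.0000/(120)·0.8448^2·0.5350^6 = -0.200917
  k=2: (−1)^6·1440.0000/(1440)·0.8448^0·0.5350^8 = +0.006715
d^4_{2,-2}(1.1291) = +0.626179 -0.200917 +0.006715 = +0.431978

d=0.4320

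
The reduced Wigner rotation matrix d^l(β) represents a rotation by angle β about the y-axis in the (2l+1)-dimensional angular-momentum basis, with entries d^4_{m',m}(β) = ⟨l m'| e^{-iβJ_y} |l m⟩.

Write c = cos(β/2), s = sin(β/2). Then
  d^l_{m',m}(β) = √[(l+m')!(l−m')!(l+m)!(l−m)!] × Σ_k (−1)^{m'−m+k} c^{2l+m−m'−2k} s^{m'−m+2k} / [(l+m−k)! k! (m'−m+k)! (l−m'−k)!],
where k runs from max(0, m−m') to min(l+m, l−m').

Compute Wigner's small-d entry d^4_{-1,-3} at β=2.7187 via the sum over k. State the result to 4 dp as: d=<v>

d=-0.0228

d^4_{-1,-3}(β=2.7187) via Wigner's sum:
With c≡cos(β/2)=0.209874 and s≡sin(β/2)=0.977728, N=[6·120·1·5040]^{1/2}=1904.940944
The bounds max(0,m−m')=0 and min(l+m,l−m')=1 give 2 terms
  k=0: (−1)^2·1904.9409/(240)·0.2099^6·0.9777^2 = +0.000648
  k=1: (−1)^3·1904.9409/(144)·0.2099^4·0.9777^4 = -0.023455
d^4_{-1,-3}(2.7187) = +0.000648 -0.023455 = -0.022806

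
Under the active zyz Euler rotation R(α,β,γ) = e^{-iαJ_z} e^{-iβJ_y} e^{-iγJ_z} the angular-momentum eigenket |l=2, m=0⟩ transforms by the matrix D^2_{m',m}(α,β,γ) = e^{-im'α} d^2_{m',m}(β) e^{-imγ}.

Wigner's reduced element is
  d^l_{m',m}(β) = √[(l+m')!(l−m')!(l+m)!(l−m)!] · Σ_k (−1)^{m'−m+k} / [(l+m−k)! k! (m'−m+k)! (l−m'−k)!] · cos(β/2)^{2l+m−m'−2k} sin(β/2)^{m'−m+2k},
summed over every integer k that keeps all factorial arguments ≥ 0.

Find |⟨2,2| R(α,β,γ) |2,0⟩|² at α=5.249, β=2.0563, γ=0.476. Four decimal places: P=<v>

P=0.2295

D^2_{2,0}(5.249,2.0563,0.476) = e^{-i·2·5.249}·d^2_{2,0}(2.0563)·e^{-i·0·0.476}. Compute d first:
c=cos(2.0563/2)=0.516404, s=sin(2.0563/2)=0.856345; N=√[24·1·2·2]=9.797959
k: max(0,(0)−(2))=0 … min(2+(0),2−(2))=0
  k=0: (−1)^2·9.7980/(4)·0.5164^2·0.8563^2 = +0.479019
d^2_{2,0}(2.0563) = +0.479019
|D^2_{2,0}|² = |d^2_{2,0}(β)|² = (+0.479019)² = 0.229459 (the z-rotation phases have unit modulus)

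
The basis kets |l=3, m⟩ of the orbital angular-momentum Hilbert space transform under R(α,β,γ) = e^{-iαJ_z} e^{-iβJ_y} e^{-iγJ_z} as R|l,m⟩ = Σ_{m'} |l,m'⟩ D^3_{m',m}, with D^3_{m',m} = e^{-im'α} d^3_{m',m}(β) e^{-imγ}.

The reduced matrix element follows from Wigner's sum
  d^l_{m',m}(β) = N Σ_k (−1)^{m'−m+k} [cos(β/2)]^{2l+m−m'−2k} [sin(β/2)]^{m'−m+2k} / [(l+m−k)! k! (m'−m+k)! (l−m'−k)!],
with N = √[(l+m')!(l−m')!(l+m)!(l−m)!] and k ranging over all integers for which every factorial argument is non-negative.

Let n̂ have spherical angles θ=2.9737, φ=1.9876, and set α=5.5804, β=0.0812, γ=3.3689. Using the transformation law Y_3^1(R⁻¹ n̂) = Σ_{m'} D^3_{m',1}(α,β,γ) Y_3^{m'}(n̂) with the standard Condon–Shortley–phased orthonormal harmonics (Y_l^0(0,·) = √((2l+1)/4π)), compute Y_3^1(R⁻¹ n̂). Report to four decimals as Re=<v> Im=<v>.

Re=-0.0660 Im=0.1107

Need the full column D^3_{m',1} for m'=−3..3 at α=5.5804, β=0.0812, γ=3.3689.
cos(β/2)=0.999176, sin(β/2)=0.040589
d^3_{-3,1}: single k=4 term ⇒ +0.000010;  D = +0.000007+0.000008i
d^3_{-2,1}: k∈[3..4] ⇒ +0.000422 -0.000000 = +0.000422;  D = +0.000026+0.000421i
d^3_{-1,1}: k∈[2..4] ⇒ +0.009852 -0.000022 +0.000000 = +0.009831;  D = -0.005876+0.007881i
d^3_{0,1}: k∈[1..3] ⇒ +0.140026 -0.000693 +0.000000 = +0.139333;  D = -0.135749+0.031399i
d^3_{1,1}: k∈[0..2] ⇒ +0.995066 -0.013136 +0.000016 = +0.981946;  D = -0.873022-0.449499i
d^3_{2,1}: k∈[0..1] ⇒ -0.127825 +0.000422 = -0.127403;  D = +0.048736+0.117713i
d^3_{3,1}: single k=0 term ⇒ +0.006360;  D = +0.001942-0.006056i
Y_3^{m'}(θ=2.9737,φ=1.9876) and Σ D·Y over m':
  (+0.0000+0.0000i)·(+0.0018+0.0006i)  (+0.0000+0.0004i)·(+0.0189-0.0208i)  (-0.0059+0.0079i)·(-0.0844-0.1906i)  (-0.1357+0.0314i)·(-0.6845+0.0000i)  (-0.8730-0.4495i)·(+0.0844-0.1906i)  (+0.0487+0.1177i)·(+0.0189+0.0208i)  (+0.0019-0.0061i)·(-0.0018+0.0006i)
Y_3^1(R⁻¹ n̂) = -0.065977+0.110711i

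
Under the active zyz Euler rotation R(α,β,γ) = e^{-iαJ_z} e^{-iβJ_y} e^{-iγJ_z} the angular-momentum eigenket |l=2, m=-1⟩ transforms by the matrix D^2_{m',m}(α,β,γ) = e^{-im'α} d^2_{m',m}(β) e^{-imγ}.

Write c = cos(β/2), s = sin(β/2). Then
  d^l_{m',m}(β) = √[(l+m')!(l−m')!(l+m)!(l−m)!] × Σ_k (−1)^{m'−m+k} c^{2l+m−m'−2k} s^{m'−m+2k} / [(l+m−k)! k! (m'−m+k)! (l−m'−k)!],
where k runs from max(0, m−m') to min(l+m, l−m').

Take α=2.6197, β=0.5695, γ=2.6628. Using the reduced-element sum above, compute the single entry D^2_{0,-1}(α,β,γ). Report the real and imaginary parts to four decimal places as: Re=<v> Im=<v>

Re=0.4936 Im=-0.2562

First d^2_{0,-1}(β=0.5695), then the phase factors e^{-i(0)α} and e^{-i(-1)γ}:
c=cos(0.5695/2)=0.959732, s=sin(0.5695/2)=0.280918; N=√[2·2·1·6]=4.898979
Admissible k: 0..1 (factorial args all ≥0)
  k=0: (−1)^1·4.8990/(2)·0.9597^3·0.2809^1 = -0.608281
  k=1: (−1)^2·4.8990/(2)·0.9597^1·0.2809^3 = +0.052115
d^2_{0,-1}(0.5695) = -0.608281 +0.052115 = -0.556166
D = (+1.000000+0.000000i)·(-0.556166)·(-0.887552+0.460708i) = +0.493626-0.256230i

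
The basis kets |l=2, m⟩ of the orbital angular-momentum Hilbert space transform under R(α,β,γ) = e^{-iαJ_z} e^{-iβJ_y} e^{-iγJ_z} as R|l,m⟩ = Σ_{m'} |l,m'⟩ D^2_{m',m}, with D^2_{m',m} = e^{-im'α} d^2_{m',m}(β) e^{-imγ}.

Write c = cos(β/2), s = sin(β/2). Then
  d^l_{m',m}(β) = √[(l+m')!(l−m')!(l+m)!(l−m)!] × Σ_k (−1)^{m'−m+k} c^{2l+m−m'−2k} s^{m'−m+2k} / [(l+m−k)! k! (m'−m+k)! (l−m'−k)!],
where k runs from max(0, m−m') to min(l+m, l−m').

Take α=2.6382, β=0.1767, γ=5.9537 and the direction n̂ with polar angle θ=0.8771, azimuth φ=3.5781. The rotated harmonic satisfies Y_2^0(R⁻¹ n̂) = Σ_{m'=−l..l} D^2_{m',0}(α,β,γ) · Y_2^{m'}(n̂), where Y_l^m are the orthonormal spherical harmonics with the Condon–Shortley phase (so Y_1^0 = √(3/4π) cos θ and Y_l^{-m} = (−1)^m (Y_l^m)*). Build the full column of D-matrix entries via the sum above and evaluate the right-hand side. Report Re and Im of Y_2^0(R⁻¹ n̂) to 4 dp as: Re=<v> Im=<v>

Need the full column D^2_{m',0} for m'=−2..2 at α=2.6382, β=0.1767, γ=5.9537.
cos(β/2)=0.996100, sin(β/2)=0.088235
d^2_{-2,0}: single k=2 term ⇒ +0.018922;  D = +0.010115-0.015991i
d^2_{-1,0}: k∈[1..2] ⇒ +0.213612 -0.001676 = +0.211936;  D = -0.185645+0.102238i
d^2_{0,0}: k∈[0..2] ⇒ +0.984490 -0.030899 +0.000061 = +0.953651;  D = +0.953651+0.000000i
d^2_{1,0}: k∈[0..1] ⇒ -0.213612 +0.001676 = -0.211936;  D = +0.185645+0.102238i
d^2_{2,0}: single k=0 term ⇒ +0.018922;  D = +0.010115+0.015991i
Y_2^{m'}(θ=0.8771,φ=3.5781) and Σ D·Y over m':
  (+0.0101-0.0160i)·(+0.1467-0.1750i)  (-0.1856+0.1022i)·(-0.3442+0.1606i)  (+0.9537+0.0000i)·(+0.0714+0.0000i)  (+0.1856+0.1022i)·(+0.3442+0.1606i)  (+0.0101+0.0160i)·(+0.1467+0.1750i)
Y_2^0(R⁻¹ n̂) = +0.160437-0.000000i

Re=0.1604 Im=0.0000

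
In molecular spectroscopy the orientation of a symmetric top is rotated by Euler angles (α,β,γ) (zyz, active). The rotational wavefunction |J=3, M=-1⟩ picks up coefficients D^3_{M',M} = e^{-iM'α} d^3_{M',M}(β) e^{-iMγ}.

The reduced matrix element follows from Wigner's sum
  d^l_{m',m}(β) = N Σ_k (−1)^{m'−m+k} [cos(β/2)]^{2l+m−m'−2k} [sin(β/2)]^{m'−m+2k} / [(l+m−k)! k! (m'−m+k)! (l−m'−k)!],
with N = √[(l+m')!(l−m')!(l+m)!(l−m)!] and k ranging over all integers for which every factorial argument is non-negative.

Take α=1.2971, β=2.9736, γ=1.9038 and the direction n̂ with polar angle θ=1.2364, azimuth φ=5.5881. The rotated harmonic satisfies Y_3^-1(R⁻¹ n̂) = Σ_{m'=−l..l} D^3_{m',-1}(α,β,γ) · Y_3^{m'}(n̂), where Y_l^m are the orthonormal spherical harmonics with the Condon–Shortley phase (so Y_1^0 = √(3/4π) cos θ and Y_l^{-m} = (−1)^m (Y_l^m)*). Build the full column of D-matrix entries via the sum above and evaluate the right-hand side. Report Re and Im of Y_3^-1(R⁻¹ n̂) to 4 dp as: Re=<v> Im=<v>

Need the full column D^3_{m',-1} for m'=−3..3 at α=1.2971, β=2.9736, γ=1.9038.
cos(β/2)=0.083898, sin(β/2)=0.996474
d^3_{-3,-1}: single k=2 term ⇒ +0.000191;  D = +0.000168-0.000089i
d^3_{-2,-1}: k∈[1..2] ⇒ +0.000013 -0.003696 = -0.003682;  D = +0.000783+0.003598i
d^3_{-1,-1}: k∈[0..2] ⇒ +0.000000 -0.000394 +0.041640 = +0.041247;  D = -0.041175-0.002445i
d^3_{0,-1}: k∈[0..2] ⇒ -0.000014 +0.006072 -0.285543 = -0.279485;  D = +0.091359-0.264131i
d^3_{1,-1}: k∈[0..2] ⇒ +0.000295 -0.055521 +0.979032 = +0.923807;  D = +0.758938+0.526717i
d^3_{2,-1}: k∈[0..1] ⇒ -0.003696 +0.260663 = +0.256968;  D = +0.198120-0.163649i
d^3_{3,-1}: single k=0 term ⇒ +0.026879;  D = -0.010879-0.024579i
Y_3^{m'}(θ=1.2364,φ=5.5881) and Σ D·Y over m':
  (+0.0002-0.0001i)·(-0.1730+0.3061i)  (+0.0008+0.0036i)·(+0.0538+0.2944i)  (-0.0412-0.0024i)·(-0.1082-0.0902i)  (+0.0914-0.2641i)·(-0.3015+0.0000i)  (+0.7589+0.5267i)·(+0.1082-0.0902i)  (+0.1981-0.1636i)·(+0.0538-0.2944i)  (-0.0109-0.0246i)·(+0.1730+0.3061i)
Y_3^-1(R⁻¹ n̂) = +0.073409-0.002102i

Re=0.0734 Im=-0.0021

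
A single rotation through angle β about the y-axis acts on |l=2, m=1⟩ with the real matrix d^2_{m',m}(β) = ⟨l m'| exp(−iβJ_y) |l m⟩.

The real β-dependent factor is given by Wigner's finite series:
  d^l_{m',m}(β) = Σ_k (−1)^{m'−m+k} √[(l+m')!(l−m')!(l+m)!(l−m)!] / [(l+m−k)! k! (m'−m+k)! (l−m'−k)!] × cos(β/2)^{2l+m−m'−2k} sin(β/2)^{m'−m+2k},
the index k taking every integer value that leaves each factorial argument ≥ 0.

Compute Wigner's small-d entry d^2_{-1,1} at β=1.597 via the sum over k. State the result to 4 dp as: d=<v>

d^2_{-1,1}(β=1.597) via Wigner's sum:
Half-angle: c=0.697782, s=0.716310. N=√(1·6·6·1)=6.000000
k: max(0,(1)−(-1))=2 … min(2+(1),2−(-1))=3
  k=2: (−1)^0·6.0000/(2)·0.6978^2·0.7163^2 = +0.749485
  k=3: (−1)^1·6.0000/(6)·0.6978^0·0.7163^4 = -0.263272
d^2_{-1,1}(1.597) = +0.749485 -0.263272 = +0.486213

d=0.4862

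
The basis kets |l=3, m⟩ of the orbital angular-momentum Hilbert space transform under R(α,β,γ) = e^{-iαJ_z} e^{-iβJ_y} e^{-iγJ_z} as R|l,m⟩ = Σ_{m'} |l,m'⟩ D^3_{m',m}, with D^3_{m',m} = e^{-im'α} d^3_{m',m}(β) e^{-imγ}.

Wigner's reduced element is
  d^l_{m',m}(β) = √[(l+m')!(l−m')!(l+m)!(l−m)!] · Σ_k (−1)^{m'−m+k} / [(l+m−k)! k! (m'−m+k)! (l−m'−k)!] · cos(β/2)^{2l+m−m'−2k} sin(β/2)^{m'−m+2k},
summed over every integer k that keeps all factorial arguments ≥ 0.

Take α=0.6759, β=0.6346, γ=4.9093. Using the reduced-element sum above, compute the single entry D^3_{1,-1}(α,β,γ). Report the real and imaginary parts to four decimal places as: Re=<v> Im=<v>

First d^3_{1,-1}(β=0.6346), then the phase factors e^{-i(1)α} and e^{-i(-1)γ}:
Half-angle: c=0.950081, s=0.312002. N=√(24·2·2·24)=48.000000
k: max(0,(-1)−(1))=0 … min(3+(-1),3−(1))=2
  k=0: (−1)^2·48.0000/(8)·0.9501^4·0.3120^2 = +0.475894
  k=1: (−1)^3·48.0000/(6)·0.9501^2·0.3120^4 = -0.068430
  k=2: (−1)^4·48.0000/(48)·0.9501^0·0.3120^6 = +0.000922
d^3_{1,-1}(0.6346) = +0.475894 -0.068430 +0.000922 = +0.408387
D = (+0.780144-0.625600i)·(+0.408387)·(+0.195641-0.980676i) = -0.188218-0.362428i

Re=-0.1882 Im=-0.3624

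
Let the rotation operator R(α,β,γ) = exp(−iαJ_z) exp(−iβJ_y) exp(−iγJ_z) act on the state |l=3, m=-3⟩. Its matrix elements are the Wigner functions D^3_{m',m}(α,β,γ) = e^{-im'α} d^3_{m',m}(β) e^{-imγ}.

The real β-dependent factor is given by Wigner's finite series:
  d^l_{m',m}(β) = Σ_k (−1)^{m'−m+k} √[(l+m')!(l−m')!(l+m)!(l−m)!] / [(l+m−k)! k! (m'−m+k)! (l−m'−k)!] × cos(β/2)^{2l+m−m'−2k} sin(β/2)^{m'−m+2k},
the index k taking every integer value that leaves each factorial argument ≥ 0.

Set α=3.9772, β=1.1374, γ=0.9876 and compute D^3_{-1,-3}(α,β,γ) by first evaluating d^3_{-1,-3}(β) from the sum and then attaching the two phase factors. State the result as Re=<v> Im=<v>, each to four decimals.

Re=0.4484 Im=0.3457

D^3_{-1,-3}(3.9772,1.1374,0.9876) = e^{-i·-1·3.9772}·d^3_{-1,-3}(1.1374)·e^{-i·-3·0.9876}. Compute d first:
With c≡cos(β/2)=0.842602 and s≡sin(β/2)=0.538537, N=[2·24·1·720]^{1/2}=185.903201
The bounds max(0,m−m')=0 and min(l+m,l−m')=0 give 1 term
  k=0: (−1)^2·185.9032/(48)·0.8426^4·0.5385^2 = +0.566196
d^3_{-1,-3}(1.1374) = +0.566196
Attach z-rotation phases: D = e^{-i(-1)(3.9772)}·(+0.566196)·e^{-i(-3)(0.9876)} = +0.448394+0.345717i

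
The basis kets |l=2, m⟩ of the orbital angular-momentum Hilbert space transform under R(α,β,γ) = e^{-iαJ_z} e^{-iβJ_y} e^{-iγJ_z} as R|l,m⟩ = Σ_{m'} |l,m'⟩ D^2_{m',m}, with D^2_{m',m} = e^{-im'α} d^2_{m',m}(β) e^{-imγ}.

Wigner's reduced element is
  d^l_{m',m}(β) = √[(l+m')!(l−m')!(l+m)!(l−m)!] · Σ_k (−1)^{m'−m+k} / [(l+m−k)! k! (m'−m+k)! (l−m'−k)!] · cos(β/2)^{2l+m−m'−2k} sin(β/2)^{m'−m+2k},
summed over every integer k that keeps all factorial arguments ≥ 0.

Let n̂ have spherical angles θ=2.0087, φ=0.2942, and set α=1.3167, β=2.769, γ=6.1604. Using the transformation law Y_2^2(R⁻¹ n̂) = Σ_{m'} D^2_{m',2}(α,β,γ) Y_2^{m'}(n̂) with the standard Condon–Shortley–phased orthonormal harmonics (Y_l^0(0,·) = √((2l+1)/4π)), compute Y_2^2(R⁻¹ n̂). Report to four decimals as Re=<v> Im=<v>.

Re=-0.2347 Im=0.1168

Need the full column D^2_{m',2} for m'=−2..2 at α=1.3167, β=2.769, γ=6.1604.
cos(β/2)=0.185221, sin(β/2)=0.982697
d^2_{-2,2}: single k=4 term ⇒ +0.932564;  D = -0.900588+0.242106i
d^2_{-1,2}: single k=3 term ⇒ +0.351543;  D = +0.002997+0.351530i
d^2_{0,2}: single k=2 term ⇒ +0.081151;  D = +0.078716+0.019729i
d^2_{1,2}: single k=1 term ⇒ +0.012489;  D = +0.005984-0.010962i
d^2_{2,2}: single k=0 term ⇒ +0.001177;  D = -0.000858-0.000805i
Y_2^{m'}(θ=2.0087,φ=0.2942) and Σ D·Y over m':
  (-0.9006+0.2421i)·(+0.2635-0.1758i)  (+0.0030+0.3515i)·(-0.2839+0.0860i)  (+0.0787+0.0197i)·(-0.1453+0.0000i)  (+0.0060-0.0110i)·(+0.2839+0.0860i)  (-0.0009-0.0008i)·(+0.2635+0.1758i)
Y_2^2(R⁻¹ n̂) = -0.234737+0.116787i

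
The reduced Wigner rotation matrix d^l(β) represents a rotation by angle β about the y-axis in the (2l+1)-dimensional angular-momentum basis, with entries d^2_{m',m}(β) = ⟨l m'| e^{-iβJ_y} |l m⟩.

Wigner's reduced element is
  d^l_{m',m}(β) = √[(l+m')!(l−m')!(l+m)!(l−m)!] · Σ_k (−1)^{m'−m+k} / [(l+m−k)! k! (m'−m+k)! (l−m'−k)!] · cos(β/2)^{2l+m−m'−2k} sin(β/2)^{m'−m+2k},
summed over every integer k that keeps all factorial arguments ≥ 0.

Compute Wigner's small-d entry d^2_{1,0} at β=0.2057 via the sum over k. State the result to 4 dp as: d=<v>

d^2_{1,0}(β=0.2057) via Wigner's sum:
With c≡cos(β/2)=0.994716 and s≡sin(β/2)=0.102669, N=[6·1·2·2]^{1/2}=4.898979
k∈{0,1} keeps every argument non-negative
  k=0: (−1)^1·4.8990/(2)·0.9947^3·0.1027^1 = -0.247520
  k=1: (−1)^2·4.8990/(2)·0.9947^1·0.1027^3 = +0.002637
d^2_{1,0}(0.2057) = -0.247520 +0.002637 = -0.244883

d=-0.2449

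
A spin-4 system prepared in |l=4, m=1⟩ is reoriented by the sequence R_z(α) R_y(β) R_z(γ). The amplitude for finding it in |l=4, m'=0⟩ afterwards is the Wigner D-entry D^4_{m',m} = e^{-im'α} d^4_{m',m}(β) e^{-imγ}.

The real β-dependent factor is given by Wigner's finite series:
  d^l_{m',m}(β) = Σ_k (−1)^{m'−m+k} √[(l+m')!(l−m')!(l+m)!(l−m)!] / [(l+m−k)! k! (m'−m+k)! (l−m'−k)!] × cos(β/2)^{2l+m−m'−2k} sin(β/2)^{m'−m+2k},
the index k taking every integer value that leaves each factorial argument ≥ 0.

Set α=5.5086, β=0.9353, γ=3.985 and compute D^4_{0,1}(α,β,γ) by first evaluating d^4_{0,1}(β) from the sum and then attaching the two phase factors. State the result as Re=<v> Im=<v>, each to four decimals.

Split into d^4_{0,1}(β=0.9353) × two z-phases.
Half-angle: c=0.892630, s=0.450790. N=√(24·24·120·6)=643.987578
k∈{1,2,3,4} keeps every argument non-negative
  k=1: (−1)^0·643.9876/(144)·0.8926^7·0.4508^1 = +0.910311
  k=2: (−1)^1·643.9876/(24)·0.8926^5·0.4508^3 = -1.392985
  k=3: (−1)^2·643.9876/(24)·0.8926^3·0.4508^5 = +0.355264
  k=4: (−1)^3·643.9876/(144)·0.8926^1·0.4508^7 = -0.015101
d^4_{0,1}(0.9353) = +0.910311 -1.392985 +0.355264 -0.015101 = -0.142510
Attach z-rotation phases: D = e^{-i(0)(5.5086)}·(-0.142510)·e^{-i(1)(3.985)} = +0.094758-0.106443i

Re=0.0948 Im=-0.1064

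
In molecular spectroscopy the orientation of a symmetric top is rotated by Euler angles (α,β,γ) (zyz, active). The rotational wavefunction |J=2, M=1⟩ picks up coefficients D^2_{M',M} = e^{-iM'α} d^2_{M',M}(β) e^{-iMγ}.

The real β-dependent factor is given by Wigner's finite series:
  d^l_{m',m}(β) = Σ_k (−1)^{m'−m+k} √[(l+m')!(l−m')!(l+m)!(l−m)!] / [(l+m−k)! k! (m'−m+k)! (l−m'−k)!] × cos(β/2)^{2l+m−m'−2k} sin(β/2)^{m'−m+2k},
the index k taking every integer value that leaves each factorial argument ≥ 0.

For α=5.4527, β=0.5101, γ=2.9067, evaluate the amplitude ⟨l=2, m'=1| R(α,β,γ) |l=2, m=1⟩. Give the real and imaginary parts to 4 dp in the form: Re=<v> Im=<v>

Re=-0.3379 Im=-0.6107

D^2_{1,1}(5.4527,0.5101,2.9067) = e^{-i·1·5.4527}·d^2_{1,1}(0.5101)·e^{-i·1·2.9067}. Compute d first:
With c≡cos(β/2)=0.967651 and s≡sin(β/2)=0.252294, N=[6·1·6·1]^{1/2}=6.000000
Admissible k: 0..1 (factorial args all ≥0)
  k=0: (−1)^0·6.0000/(6)·0.9677^4·0.2523^0 = +0.876747
  k=1: (−1)^1·6.0000/(2)·0.9677^2·0.2523^2 = -0.178802
d^2_{1,1}(0.5101) = +0.876747 -0.178802 = +0.697946
Attach z-rotation phases: D = e^{-i(1)(5.4527)}·(+0.697946)·e^{-i(1)(2.9067)} = -0.337927-0.610683i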